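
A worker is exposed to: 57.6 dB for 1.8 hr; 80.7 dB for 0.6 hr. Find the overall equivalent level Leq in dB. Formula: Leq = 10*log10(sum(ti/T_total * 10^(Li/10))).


T_total = 1.8 + 0.6 = 2.4 hr
(1.8/2.4) * 10^(57.6/10) = 431580
(0.6/2.4) * 10^(80.7/10) = 2.93724e+07
Sum = 431580 + 2.93724e+07 = 2.9804e+07
Leq = 10*log10(2.9804e+07) = 74.743 dB


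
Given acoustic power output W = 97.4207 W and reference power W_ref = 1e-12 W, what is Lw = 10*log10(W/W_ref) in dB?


W / W_ref = 97.4207 / 1e-12 = 9.74207e+13
Lw = 10 * log10(9.74207e+13) = 139.89 dB


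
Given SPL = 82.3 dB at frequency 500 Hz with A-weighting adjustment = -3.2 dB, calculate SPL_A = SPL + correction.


A-weighting table: 500 Hz -> -3.2 dB correction
SPL_A = SPL + correction = 82.3 + (-3.2) = 79.1 dBA


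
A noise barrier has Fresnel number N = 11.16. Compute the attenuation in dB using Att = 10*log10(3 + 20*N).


3 + 20*N = 3 + 20*11.16 = 226.2
Att = 10*log10(226.2) = 23.545 dB


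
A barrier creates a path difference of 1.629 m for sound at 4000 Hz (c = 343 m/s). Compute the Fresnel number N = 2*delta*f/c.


N = 2*delta*f/c = 2*delta/lambda, where lambda = c/f
lambda = 343 / 4000 = 0.08575 m
N = 2 * 1.629 / 0.08575 = 37.994


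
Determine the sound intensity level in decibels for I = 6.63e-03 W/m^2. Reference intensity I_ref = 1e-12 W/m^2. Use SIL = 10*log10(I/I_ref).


I / I_ref = 6.63e-03 / 1e-12 = 6.63e+09
SIL = 10 * log10(6.63e+09) = 98.215 dB


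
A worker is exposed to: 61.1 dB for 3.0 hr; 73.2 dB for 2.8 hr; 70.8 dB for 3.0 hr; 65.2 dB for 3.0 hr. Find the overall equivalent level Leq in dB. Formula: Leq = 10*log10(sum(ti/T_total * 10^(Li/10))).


T_total = 3.0 + 2.8 + 3.0 + 3.0 = 11.8 hr
(3.0/11.8) * 10^(61.1/10) = 327521
(2.8/11.8) * 10^(73.2/10) = 4.95765e+06
(3.0/11.8) * 10^(70.8/10) = 3.0566e+06
(3.0/11.8) * 10^(65.2/10) = 841859
Sum = 327521 + 4.95765e+06 + 3.0566e+06 + 841859 = 9.18363e+06
Leq = 10*log10(9.18363e+06) = 69.63 dB


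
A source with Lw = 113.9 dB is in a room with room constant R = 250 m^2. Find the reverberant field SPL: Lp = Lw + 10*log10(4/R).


4/R = 4/250 = 0.016
Lp = 113.9 + 10*log10(0.016) = 95.941 dB


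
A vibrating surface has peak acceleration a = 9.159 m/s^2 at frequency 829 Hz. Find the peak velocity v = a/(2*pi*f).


omega = 2*pi*f = 2*pi*829 = 5208.76 rad/s
v = a / omega = 9.159 / 5208.76 = 0.0017584 m/s


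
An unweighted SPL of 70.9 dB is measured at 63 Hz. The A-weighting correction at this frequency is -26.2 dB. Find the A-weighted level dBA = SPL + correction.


A-weighting table: 63 Hz -> -26.2 dB correction
SPL_A = SPL + correction = 70.9 + (-26.2) = 44.7 dBA


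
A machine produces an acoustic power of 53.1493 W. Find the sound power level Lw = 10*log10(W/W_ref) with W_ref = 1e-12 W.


W / W_ref = 53.1493 / 1e-12 = 5.31493e+13
Lw = 10 * log10(5.31493e+13) = 137.25 dB


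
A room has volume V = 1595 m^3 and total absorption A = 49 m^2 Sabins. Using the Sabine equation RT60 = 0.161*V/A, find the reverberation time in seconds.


RT60 = 0.161 * 1595 / 49 = 5.2407 s


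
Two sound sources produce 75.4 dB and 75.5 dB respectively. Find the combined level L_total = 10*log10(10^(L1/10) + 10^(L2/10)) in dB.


10^(75.4/10) = 3.46737e+07
10^(75.5/10) = 3.54813e+07
Sum = 3.46737e+07 + 3.54813e+07 = 7.0155e+07
L_total = 10*log10(7.0155e+07) = 78.461 dB


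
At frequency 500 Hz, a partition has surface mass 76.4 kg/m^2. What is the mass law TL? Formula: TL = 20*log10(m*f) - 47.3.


m * f = 76.4 * 500 = 38200
20*log10(38200) = 91.6413 dB
TL = 91.6413 - 47.3 = 44.341 dB


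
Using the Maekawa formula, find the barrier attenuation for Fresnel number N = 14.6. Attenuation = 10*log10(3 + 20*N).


3 + 20*N = 3 + 20*14.6 = 295
Att = 10*log10(295) = 24.698 dB


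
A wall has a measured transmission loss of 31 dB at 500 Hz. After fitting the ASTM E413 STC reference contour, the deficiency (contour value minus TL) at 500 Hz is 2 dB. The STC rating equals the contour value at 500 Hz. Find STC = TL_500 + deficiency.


By ASTM E413, STC = value of the fitted reference contour at 500 Hz.
Contour value at 500 Hz = TL_500 + deficiency = 31 + 2 = 33
STC = 33


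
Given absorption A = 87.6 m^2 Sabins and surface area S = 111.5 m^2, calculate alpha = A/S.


Absorption coefficient = absorbed power / incident power
alpha = A / S = 87.6 / 111.5 = 0.78565


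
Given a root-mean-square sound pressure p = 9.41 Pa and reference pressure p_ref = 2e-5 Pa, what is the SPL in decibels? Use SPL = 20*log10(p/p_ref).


p / p_ref = 9.41 / 2e-5 = 470500
SPL = 20 * log10(470500) = 113.45 dB


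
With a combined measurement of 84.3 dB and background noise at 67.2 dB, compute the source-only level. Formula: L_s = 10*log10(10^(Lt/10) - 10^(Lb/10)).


10^(84.3/10) = 2.69153e+08
10^(67.2/10) = 5.24807e+06
Difference = 2.69153e+08 - 5.24807e+06 = 2.63905e+08
L_source = 10*log10(2.63905e+08) = 84.214 dB


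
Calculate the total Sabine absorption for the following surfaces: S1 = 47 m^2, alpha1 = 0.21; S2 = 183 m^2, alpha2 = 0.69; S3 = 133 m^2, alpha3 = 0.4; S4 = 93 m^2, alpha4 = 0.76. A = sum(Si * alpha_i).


47 * 0.21 = 9.87
183 * 0.69 = 126.27
133 * 0.4 = 53.2
93 * 0.76 = 70.68
A_total = 9.87 + 126.27 + 53.2 + 70.68 = 260.02 m^2


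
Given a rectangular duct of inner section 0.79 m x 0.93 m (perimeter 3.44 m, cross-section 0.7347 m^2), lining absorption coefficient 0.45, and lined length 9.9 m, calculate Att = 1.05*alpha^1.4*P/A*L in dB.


alpha^1.4 = 0.45^1.4 = 0.326962
Attenuation rate = 1.05 * alpha^1.4 * P / A
= 1.05 * 0.326962 * 3.44 / 0.7347 = 1.60744 dB/m
Total Att = 1.60744 * 9.9 = 15.914 dB


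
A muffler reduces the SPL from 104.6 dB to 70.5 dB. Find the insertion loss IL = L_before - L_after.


Insertion loss = SPL without muffler - SPL with muffler
IL = 104.6 - 70.5 = 34.1 dB


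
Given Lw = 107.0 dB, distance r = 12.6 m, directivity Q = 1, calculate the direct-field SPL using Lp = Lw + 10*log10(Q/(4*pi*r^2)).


4*pi*r^2 = 4*pi*12.6^2 = 1995.04 m^2
Q / (4*pi*r^2) = 1 / 1995.04 = 0.000501243
Lp = 107.0 + 10*log10(0.000501243) = 74 dB


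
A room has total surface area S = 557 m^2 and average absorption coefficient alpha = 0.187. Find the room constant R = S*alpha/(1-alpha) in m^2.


R = 557 * 0.187 / (1 - 0.187) = 128.12 m^2


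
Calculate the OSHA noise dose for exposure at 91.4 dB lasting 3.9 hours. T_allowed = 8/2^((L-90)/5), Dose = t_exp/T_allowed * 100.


T_allowed = 8 / 2^((91.4 - 90)/5) = 6.58873 hr
Dose = 3.9 / 6.58873 * 100 = 59.192 %


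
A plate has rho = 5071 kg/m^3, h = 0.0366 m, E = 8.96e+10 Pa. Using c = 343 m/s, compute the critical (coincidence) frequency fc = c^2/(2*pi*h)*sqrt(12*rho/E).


12*rho/E = 12*5071/8.96e+10 = 6.79152e-07
sqrt(12*rho/E) = sqrt(6.79152e-07) = 0.000824107
c^2/(2*pi*h) = 343^2/(2*pi*0.0366) = 511596
fc = 511596 * 0.000824107 = 421.61 Hz


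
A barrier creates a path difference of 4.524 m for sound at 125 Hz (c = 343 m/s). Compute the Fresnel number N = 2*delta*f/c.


N = 2*delta*f/c = 2*delta/lambda, where lambda = c/f
lambda = 343 / 125 = 2.744 m
N = 2 * 4.524 / 2.744 = 3.2974


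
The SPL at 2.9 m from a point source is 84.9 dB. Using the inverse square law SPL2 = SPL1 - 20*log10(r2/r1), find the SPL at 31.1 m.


r2/r1 = 31.1/2.9 = 10.7241
Correction = 20*log10(10.7241) = 20.6072 dB
SPL2 = 84.9 - 20.6072 = 64.293 dB


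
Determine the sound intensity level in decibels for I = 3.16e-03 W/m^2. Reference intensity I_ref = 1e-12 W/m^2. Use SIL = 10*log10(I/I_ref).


I / I_ref = 3.16e-03 / 1e-12 = 3.16e+09
SIL = 10 * log10(3.16e+09) = 94.997 dB


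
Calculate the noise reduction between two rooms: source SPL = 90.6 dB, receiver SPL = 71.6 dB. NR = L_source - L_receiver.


NR = L_source - L_receiver (difference between source and receiving room levels)
NR = 90.6 - 71.6 = 19 dB


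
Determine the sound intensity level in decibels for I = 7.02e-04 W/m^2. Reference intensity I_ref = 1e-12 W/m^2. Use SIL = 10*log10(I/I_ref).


I / I_ref = 7.02e-04 / 1e-12 = 7.02e+08
SIL = 10 * log10(7.02e+08) = 88.463 dB


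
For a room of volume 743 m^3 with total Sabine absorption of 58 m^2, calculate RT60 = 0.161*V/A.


RT60 = 0.161 * 743 / 58 = 2.0625 s


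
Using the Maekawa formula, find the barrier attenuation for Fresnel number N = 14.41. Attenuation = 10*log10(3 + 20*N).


3 + 20*N = 3 + 20*14.41 = 291.2
Att = 10*log10(291.2) = 24.642 dB


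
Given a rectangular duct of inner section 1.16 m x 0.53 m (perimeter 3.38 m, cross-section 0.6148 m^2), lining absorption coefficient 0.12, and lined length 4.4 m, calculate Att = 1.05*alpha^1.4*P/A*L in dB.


alpha^1.4 = 0.12^1.4 = 0.0513871
Attenuation rate = 1.05 * alpha^1.4 * P / A
= 1.05 * 0.0513871 * 3.38 / 0.6148 = 0.296638 dB/m
Total Att = 0.296638 * 4.4 = 1.3052 dB


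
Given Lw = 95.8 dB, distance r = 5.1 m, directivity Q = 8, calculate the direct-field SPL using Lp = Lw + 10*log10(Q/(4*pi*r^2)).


4*pi*r^2 = 4*pi*5.1^2 = 326.851 m^2
Q / (4*pi*r^2) = 8 / 326.851 = 0.024476
Lp = 95.8 + 10*log10(0.024476) = 79.687 dB


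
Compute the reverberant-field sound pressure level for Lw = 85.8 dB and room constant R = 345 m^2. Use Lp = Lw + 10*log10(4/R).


4/R = 4/345 = 0.0115942
Lp = 85.8 + 10*log10(0.0115942) = 66.442 dB


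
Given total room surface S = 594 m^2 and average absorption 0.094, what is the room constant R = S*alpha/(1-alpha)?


R = 594 * 0.094 / (1 - 0.094) = 61.629 m^2


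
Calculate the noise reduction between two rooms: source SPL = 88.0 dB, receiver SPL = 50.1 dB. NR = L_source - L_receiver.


NR = L_source - L_receiver (difference between source and receiving room levels)
NR = 88.0 - 50.1 = 37.9 dB


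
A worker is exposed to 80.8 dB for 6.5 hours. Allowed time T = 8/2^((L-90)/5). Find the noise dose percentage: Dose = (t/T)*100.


T_allowed = 8 / 2^((80.8 - 90)/5) = 28.6408 hr
Dose = 6.5 / 28.6408 * 100 = 22.695 %


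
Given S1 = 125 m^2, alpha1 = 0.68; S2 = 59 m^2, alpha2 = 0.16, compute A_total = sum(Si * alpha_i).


125 * 0.68 = 85
59 * 0.16 = 9.44
A_total = 85 + 9.44 = 94.44 m^2


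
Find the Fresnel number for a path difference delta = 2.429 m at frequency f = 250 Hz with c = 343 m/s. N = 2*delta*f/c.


N = 2*delta*f/c = 2*delta/lambda, where lambda = c/f
lambda = 343 / 250 = 1.372 m
N = 2 * 2.429 / 1.372 = 3.5408


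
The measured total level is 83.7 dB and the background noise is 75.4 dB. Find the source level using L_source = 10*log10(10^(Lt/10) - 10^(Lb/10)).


10^(83.7/10) = 2.34423e+08
10^(75.4/10) = 3.46737e+07
Difference = 2.34423e+08 - 3.46737e+07 = 1.99749e+08
L_source = 10*log10(1.99749e+08) = 83.005 dB


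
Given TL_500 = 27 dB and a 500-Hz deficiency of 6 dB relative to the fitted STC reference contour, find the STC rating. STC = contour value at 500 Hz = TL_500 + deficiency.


By ASTM E413, STC = value of the fitted reference contour at 500 Hz.
Contour value at 500 Hz = TL_500 + deficiency = 27 + 6 = 33
STC = 33


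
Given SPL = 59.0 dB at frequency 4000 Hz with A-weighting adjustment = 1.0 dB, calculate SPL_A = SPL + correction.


A-weighting table: 4000 Hz -> 1.0 dB correction
SPL_A = SPL + correction = 59.0 + (1.0) = 60 dBA


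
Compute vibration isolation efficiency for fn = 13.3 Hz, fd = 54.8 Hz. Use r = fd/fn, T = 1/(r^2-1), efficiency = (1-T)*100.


r = 54.8 / 13.3 = 4.1203
r^2 - 1 = 4.1203^2 - 1 = 15.9769
T = 1/15.9769 = 0.0625904
Efficiency = (1 - 0.0625904)*100 = 93.741 %


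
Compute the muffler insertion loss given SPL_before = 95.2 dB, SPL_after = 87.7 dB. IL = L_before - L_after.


Insertion loss = SPL without muffler - SPL with muffler
IL = 95.2 - 87.7 = 7.5 dB


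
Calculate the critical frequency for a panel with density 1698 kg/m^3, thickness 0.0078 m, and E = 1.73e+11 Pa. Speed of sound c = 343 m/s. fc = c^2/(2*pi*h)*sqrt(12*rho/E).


12*rho/E = 12*1698/1.73e+11 = 1.1778e-07
sqrt(12*rho/E) = sqrt(1.1778e-07) = 0.000343191
c^2/(2*pi*h) = 343^2/(2*pi*0.0078) = 2.40057e+06
fc = 2.40057e+06 * 0.000343191 = 823.85 Hz


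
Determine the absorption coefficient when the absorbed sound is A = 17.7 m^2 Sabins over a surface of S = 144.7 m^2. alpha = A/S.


Absorption coefficient = absorbed power / incident power
alpha = A / S = 17.7 / 144.7 = 0.12232


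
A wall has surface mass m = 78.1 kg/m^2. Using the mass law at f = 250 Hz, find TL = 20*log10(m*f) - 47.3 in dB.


m * f = 78.1 * 250 = 19525
20*log10(19525) = 85.8118 dB
TL = 85.8118 - 47.3 = 38.512 dB


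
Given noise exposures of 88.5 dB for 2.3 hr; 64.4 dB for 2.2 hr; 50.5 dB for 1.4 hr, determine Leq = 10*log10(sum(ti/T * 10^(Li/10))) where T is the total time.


T_total = 2.3 + 2.2 + 1.4 = 5.9 hr
(2.3/5.9) * 10^(88.5/10) = 2.75979e+08
(2.2/5.9) * 10^(64.4/10) = 1.027e+06
(1.4/5.9) * 10^(50.5/10) = 26624.2
Sum = 2.75979e+08 + 1.027e+06 + 26624.2 = 2.77033e+08
Leq = 10*log10(2.77033e+08) = 84.425 dB


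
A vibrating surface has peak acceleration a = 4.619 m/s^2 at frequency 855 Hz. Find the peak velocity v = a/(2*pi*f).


omega = 2*pi*f = 2*pi*855 = 5372.12 rad/s
v = a / omega = 4.619 / 5372.12 = 0.00085981 m/s


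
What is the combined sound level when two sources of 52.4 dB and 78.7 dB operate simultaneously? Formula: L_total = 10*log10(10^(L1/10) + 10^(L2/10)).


10^(52.4/10) = 173780
10^(78.7/10) = 7.4131e+07
Sum = 173780 + 7.4131e+07 = 7.43048e+07
L_total = 10*log10(7.43048e+07) = 78.71 dB


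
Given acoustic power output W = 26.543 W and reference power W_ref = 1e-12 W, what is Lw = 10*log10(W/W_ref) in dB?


W / W_ref = 26.543 / 1e-12 = 2.6543e+13
Lw = 10 * log10(2.6543e+13) = 134.24 dB


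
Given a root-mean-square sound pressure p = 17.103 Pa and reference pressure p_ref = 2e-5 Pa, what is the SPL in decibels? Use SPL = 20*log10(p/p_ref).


p / p_ref = 17.103 / 2e-5 = 855150
SPL = 20 * log10(855150) = 118.64 dB


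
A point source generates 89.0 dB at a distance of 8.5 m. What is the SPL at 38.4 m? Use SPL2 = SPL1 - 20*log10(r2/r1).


r2/r1 = 38.4/8.5 = 4.51765
Correction = 20*log10(4.51765) = 13.0983 dB
SPL2 = 89.0 - 13.0983 = 75.902 dB


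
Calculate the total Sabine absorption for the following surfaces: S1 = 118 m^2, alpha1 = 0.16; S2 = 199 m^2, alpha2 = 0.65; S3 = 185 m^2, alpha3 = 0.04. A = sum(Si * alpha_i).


118 * 0.16 = 18.88
199 * 0.65 = 129.35
185 * 0.04 = 7.4
A_total = 18.88 + 129.35 + 7.4 = 155.63 m^2


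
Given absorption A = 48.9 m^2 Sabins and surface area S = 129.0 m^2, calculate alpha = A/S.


Absorption coefficient = absorbed power / incident power
alpha = A / S = 48.9 / 129.0 = 0.37907


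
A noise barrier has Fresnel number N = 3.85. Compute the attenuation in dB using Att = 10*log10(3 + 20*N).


3 + 20*N = 3 + 20*3.85 = 80
Att = 10*log10(80) = 19.031 dB


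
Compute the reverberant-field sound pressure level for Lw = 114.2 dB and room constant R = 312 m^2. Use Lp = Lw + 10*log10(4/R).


4/R = 4/312 = 0.0128205
Lp = 114.2 + 10*log10(0.0128205) = 95.279 dB


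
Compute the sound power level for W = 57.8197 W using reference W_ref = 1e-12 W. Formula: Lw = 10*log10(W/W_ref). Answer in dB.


W / W_ref = 57.8197 / 1e-12 = 5.78197e+13
Lw = 10 * log10(5.78197e+13) = 137.62 dB


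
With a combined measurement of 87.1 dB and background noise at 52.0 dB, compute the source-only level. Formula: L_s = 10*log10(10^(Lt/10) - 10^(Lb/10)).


10^(87.1/10) = 5.12861e+08
10^(52.0/10) = 158489
Difference = 5.12861e+08 - 158489 = 5.12703e+08
L_source = 10*log10(5.12703e+08) = 87.099 dB


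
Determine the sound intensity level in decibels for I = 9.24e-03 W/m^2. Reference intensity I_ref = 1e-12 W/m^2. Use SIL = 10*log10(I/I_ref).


I / I_ref = 9.24e-03 / 1e-12 = 9.24e+09
SIL = 10 * log10(9.24e+09) = 99.657 dB


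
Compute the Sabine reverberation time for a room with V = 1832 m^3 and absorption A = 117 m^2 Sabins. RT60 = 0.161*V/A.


RT60 = 0.161 * 1832 / 117 = 2.521 s


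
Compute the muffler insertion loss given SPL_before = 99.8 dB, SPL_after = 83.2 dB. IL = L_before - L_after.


Insertion loss = SPL without muffler - SPL with muffler
IL = 99.8 - 83.2 = 16.6 dB


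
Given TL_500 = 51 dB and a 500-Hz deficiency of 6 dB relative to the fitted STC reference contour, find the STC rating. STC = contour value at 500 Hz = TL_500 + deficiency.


By ASTM E413, STC = value of the fitted reference contour at 500 Hz.
Contour value at 500 Hz = TL_500 + deficiency = 51 + 6 = 57
STC = 57


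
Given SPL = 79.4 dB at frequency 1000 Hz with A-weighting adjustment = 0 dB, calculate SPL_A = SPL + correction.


A-weighting table: 1000 Hz -> 0 dB correction
SPL_A = SPL + correction = 79.4 + (0) = 79.4 dBA


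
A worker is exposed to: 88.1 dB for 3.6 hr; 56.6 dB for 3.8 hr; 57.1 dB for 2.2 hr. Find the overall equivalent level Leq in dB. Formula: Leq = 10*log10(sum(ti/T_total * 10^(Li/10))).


T_total = 3.6 + 3.8 + 2.2 = 9.6 hr
(3.6/9.6) * 10^(88.1/10) = 2.4212e+08
(3.8/9.6) * 10^(56.6/10) = 180931
(2.2/9.6) * 10^(57.1/10) = 117531
Sum = 2.4212e+08 + 180931 + 117531 = 2.42418e+08
Leq = 10*log10(2.42418e+08) = 83.846 dB


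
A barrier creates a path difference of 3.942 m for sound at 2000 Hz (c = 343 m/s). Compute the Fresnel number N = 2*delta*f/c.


N = 2*delta*f/c = 2*delta/lambda, where lambda = c/f
lambda = 343 / 2000 = 0.1715 m
N = 2 * 3.942 / 0.1715 = 45.971


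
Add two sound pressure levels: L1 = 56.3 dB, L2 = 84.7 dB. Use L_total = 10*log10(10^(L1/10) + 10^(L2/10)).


10^(56.3/10) = 426580
10^(84.7/10) = 2.95121e+08
Sum = 426580 + 2.95121e+08 = 2.95548e+08
L_total = 10*log10(2.95548e+08) = 84.706 dB


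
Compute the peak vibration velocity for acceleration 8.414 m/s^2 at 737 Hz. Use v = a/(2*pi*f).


omega = 2*pi*f = 2*pi*737 = 4630.71 rad/s
v = a / omega = 8.414 / 4630.71 = 0.001817 m/s


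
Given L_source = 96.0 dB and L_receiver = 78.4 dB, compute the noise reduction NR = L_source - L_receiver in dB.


NR = L_source - L_receiver (difference between source and receiving room levels)
NR = 96.0 - 78.4 = 17.6 dB


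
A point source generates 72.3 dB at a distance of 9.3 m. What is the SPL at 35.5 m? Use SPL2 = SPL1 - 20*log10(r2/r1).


r2/r1 = 35.5/9.3 = 3.8172
Correction = 20*log10(3.8172) = 11.6349 dB
SPL2 = 72.3 - 11.6349 = 60.665 dB


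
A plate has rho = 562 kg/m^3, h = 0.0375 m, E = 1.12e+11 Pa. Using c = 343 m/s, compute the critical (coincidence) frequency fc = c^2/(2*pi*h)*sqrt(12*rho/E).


12*rho/E = 12*562/1.12e+11 = 6.02143e-08
sqrt(12*rho/E) = sqrt(6.02143e-08) = 0.000245386
c^2/(2*pi*h) = 343^2/(2*pi*0.0375) = 499318
fc = 499318 * 0.000245386 = 122.53 Hz


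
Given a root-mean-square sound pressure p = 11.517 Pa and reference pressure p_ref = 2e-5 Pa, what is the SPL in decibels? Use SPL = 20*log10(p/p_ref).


p / p_ref = 11.517 / 2e-5 = 575850
SPL = 20 * log10(575850) = 115.21 dB


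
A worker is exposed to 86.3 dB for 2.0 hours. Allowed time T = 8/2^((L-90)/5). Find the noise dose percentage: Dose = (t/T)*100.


T_allowed = 8 / 2^((86.3 - 90)/5) = 13.3614 hr
Dose = 2.0 / 13.3614 * 100 = 14.968 %


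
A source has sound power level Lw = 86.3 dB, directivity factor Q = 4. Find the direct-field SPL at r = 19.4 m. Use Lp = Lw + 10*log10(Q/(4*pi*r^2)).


4*pi*r^2 = 4*pi*19.4^2 = 4729.48 m^2
Q / (4*pi*r^2) = 4 / 4729.48 = 0.000845759
Lp = 86.3 + 10*log10(0.000845759) = 55.572 dB


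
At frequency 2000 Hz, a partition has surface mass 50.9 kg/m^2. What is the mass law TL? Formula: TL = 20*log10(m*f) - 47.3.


m * f = 50.9 * 2000 = 101800
20*log10(101800) = 100.155 dB
TL = 100.155 - 47.3 = 52.855 dB


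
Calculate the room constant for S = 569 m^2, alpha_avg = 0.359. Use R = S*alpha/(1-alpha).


R = 569 * 0.359 / (1 - 0.359) = 318.68 m^2


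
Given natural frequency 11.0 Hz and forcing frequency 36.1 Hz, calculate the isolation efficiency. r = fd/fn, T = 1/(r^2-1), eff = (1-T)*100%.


r = 36.1 / 11.0 = 3.28182
r^2 - 1 = 3.28182^2 - 1 = 9.77034
T = 1/9.77034 = 0.102351
Efficiency = (1 - 0.102351)*100 = 89.765 %


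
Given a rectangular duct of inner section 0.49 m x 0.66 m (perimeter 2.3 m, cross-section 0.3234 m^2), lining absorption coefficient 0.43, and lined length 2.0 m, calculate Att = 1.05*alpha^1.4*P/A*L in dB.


alpha^1.4 = 0.43^1.4 = 0.3068
Attenuation rate = 1.05 * alpha^1.4 * P / A
= 1.05 * 0.3068 * 2.3 / 0.3234 = 2.29104 dB/m
Total Att = 2.29104 * 2.0 = 4.5821 dB


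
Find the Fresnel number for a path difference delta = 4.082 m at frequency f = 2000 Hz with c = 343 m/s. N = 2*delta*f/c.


N = 2*delta*f/c = 2*delta/lambda, where lambda = c/f
lambda = 343 / 2000 = 0.1715 m
N = 2 * 4.082 / 0.1715 = 47.603


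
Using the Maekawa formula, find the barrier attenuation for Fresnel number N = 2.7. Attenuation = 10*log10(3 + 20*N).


3 + 20*N = 3 + 20*2.7 = 57
Att = 10*log10(57) = 17.559 dB


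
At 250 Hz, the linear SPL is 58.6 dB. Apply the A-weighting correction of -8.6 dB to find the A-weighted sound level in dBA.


A-weighting table: 250 Hz -> -8.6 dB correction
SPL_A = SPL + correction = 58.6 + (-8.6) = 50 dBA


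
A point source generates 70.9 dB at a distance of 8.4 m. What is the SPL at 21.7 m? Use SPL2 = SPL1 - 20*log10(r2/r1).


r2/r1 = 21.7/8.4 = 2.58333
Correction = 20*log10(2.58333) = 8.2436 dB
SPL2 = 70.9 - 8.2436 = 62.656 dB


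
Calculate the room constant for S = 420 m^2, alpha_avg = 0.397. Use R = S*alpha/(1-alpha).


R = 420 * 0.397 / (1 - 0.397) = 276.52 m^2


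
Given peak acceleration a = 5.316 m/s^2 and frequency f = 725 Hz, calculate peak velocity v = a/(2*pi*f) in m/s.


omega = 2*pi*f = 2*pi*725 = 4555.31 rad/s
v = a / omega = 5.316 / 4555.31 = 0.001167 m/s


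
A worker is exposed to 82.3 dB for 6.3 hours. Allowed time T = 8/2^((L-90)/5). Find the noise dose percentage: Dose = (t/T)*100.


T_allowed = 8 / 2^((82.3 - 90)/5) = 23.2636 hr
Dose = 6.3 / 23.2636 * 100 = 27.081 %


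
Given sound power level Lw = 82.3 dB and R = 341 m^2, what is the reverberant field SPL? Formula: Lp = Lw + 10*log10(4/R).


4/R = 4/341 = 0.0117302
Lp = 82.3 + 10*log10(0.0117302) = 62.993 dB


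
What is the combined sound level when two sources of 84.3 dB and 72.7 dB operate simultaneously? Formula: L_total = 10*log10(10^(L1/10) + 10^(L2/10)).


10^(84.3/10) = 2.69153e+08
10^(72.7/10) = 1.86209e+07
Sum = 2.69153e+08 + 1.86209e+07 = 2.87774e+08
L_total = 10*log10(2.87774e+08) = 84.591 dB


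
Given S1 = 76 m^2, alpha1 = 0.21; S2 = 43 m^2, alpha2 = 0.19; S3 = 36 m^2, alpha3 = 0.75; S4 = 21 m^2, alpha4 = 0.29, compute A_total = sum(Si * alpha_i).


76 * 0.21 = 15.96
43 * 0.19 = 8.17
36 * 0.75 = 27
21 * 0.29 = 6.09
A_total = 15.96 + 8.17 + 27 + 6.09 = 57.22 m^2


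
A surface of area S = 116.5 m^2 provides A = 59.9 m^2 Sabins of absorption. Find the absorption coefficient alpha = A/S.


Absorption coefficient = absorbed power / incident power
alpha = A / S = 59.9 / 116.5 = 0.51416


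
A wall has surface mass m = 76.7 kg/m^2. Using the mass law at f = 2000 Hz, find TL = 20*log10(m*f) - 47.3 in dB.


m * f = 76.7 * 2000 = 153400
20*log10(153400) = 103.717 dB
TL = 103.717 - 47.3 = 56.417 dB


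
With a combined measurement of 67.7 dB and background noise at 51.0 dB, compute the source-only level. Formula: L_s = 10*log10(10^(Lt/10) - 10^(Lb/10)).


10^(67.7/10) = 5.88844e+06
10^(51.0/10) = 125893
Difference = 5.88844e+06 - 125893 = 5.76255e+06
L_source = 10*log10(5.76255e+06) = 67.606 dB


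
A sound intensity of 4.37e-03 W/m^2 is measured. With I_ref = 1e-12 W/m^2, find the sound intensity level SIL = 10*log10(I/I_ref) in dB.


I / I_ref = 4.37e-03 / 1e-12 = 4.37e+09
SIL = 10 * log10(4.37e+09) = 96.405 dB


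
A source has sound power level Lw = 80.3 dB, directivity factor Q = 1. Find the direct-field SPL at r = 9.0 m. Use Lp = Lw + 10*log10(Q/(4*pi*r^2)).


4*pi*r^2 = 4*pi*9.0^2 = 1017.88 m^2
Q / (4*pi*r^2) = 1 / 1017.88 = 0.000982434
Lp = 80.3 + 10*log10(0.000982434) = 50.223 dB


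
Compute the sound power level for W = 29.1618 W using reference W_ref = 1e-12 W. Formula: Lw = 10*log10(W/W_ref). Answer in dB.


W / W_ref = 29.1618 / 1e-12 = 2.91618e+13
Lw = 10 * log10(2.91618e+13) = 134.65 dB


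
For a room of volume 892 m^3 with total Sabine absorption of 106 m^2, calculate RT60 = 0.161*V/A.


RT60 = 0.161 * 892 / 106 = 1.3548 s


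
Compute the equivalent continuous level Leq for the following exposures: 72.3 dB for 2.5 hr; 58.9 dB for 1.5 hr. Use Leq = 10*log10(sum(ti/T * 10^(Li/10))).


T_total = 2.5 + 1.5 = 4.0 hr
(2.5/4.0) * 10^(72.3/10) = 1.0614e+07
(1.5/4.0) * 10^(58.9/10) = 291093
Sum = 1.0614e+07 + 291093 = 1.09051e+07
Leq = 10*log10(1.09051e+07) = 70.376 dB


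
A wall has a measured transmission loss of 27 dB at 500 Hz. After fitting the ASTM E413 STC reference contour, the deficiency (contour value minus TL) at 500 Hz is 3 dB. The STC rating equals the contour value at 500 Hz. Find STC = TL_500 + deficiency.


By ASTM E413, STC = value of the fitted reference contour at 500 Hz.
Contour value at 500 Hz = TL_500 + deficiency = 27 + 3 = 30
STC = 30


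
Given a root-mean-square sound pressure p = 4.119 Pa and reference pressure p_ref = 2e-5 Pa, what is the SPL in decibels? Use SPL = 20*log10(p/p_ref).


p / p_ref = 4.119 / 2e-5 = 205950
SPL = 20 * log10(205950) = 106.28 dB


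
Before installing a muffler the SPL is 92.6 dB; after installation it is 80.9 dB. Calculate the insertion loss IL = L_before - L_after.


Insertion loss = SPL without muffler - SPL with muffler
IL = 92.6 - 80.9 = 11.7 dB


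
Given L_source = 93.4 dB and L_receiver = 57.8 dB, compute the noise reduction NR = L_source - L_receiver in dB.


NR = L_source - L_receiver (difference between source and receiving room levels)
NR = 93.4 - 57.8 = 35.6 dB


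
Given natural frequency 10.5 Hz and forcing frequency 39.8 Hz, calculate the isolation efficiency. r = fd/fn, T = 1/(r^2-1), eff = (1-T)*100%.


r = 39.8 / 10.5 = 3.79048
r^2 - 1 = 3.79048^2 - 1 = 13.3677
T = 1/13.3677 = 0.0748072
Efficiency = (1 - 0.0748072)*100 = 92.519 %


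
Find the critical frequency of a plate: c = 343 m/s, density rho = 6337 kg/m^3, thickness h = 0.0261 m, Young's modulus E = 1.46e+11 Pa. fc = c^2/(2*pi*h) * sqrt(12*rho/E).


12*rho/E = 12*6337/1.46e+11 = 5.20849e-07
sqrt(12*rho/E) = sqrt(5.20849e-07) = 0.000721699
c^2/(2*pi*h) = 343^2/(2*pi*0.0261) = 717411
fc = 717411 * 0.000721699 = 517.75 Hz


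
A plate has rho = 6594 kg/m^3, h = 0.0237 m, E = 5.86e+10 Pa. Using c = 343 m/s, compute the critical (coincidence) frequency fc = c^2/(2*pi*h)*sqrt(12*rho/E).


12*rho/E = 12*6594/5.86e+10 = 1.35031e-06
sqrt(12*rho/E) = sqrt(1.35031e-06) = 0.00116203
c^2/(2*pi*h) = 343^2/(2*pi*0.0237) = 790060
fc = 790060 * 0.00116203 = 918.07 Hz


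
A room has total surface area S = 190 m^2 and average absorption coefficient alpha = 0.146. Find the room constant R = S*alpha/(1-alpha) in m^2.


R = 190 * 0.146 / (1 - 0.146) = 32.482 m^2


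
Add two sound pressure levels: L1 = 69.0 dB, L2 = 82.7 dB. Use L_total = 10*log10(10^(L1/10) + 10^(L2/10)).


10^(69.0/10) = 7.94328e+06
10^(82.7/10) = 1.86209e+08
Sum = 7.94328e+06 + 1.86209e+08 = 1.94152e+08
L_total = 10*log10(1.94152e+08) = 82.881 dB


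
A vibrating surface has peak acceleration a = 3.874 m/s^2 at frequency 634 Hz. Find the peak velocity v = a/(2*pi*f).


omega = 2*pi*f = 2*pi*634 = 3983.54 rad/s
v = a / omega = 3.874 / 3983.54 = 0.0009725 m/s


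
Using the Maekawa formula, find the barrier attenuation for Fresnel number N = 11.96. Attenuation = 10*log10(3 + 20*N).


3 + 20*N = 3 + 20*11.96 = 242.2
Att = 10*log10(242.2) = 23.842 dB


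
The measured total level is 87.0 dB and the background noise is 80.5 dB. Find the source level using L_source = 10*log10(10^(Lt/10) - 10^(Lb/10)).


10^(87.0/10) = 5.01187e+08
10^(80.5/10) = 1.12202e+08
Difference = 5.01187e+08 - 1.12202e+08 = 3.88985e+08
L_source = 10*log10(3.88985e+08) = 85.899 dB


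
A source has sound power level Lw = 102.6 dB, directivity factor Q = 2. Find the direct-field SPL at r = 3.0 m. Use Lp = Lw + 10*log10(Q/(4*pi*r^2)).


4*pi*r^2 = 4*pi*3.0^2 = 113.097 m^2
Q / (4*pi*r^2) = 2 / 113.097 = 0.0176839
Lp = 102.6 + 10*log10(0.0176839) = 85.076 dB


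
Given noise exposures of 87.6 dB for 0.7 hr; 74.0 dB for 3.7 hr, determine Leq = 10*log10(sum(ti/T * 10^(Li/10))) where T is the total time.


T_total = 0.7 + 3.7 = 4.4 hr
(0.7/4.4) * 10^(87.6/10) = 9.15473e+07
(3.7/4.4) * 10^(74.0/10) = 2.11227e+07
Sum = 9.15473e+07 + 2.11227e+07 = 1.1267e+08
Leq = 10*log10(1.1267e+08) = 80.518 dB


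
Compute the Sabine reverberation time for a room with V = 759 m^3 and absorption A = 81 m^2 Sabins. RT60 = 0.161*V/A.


RT60 = 0.161 * 759 / 81 = 1.5086 s


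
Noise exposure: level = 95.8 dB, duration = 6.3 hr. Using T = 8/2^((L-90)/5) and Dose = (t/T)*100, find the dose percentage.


T_allowed = 8 / 2^((95.8 - 90)/5) = 3.5801 hr
Dose = 6.3 / 3.5801 * 100 = 175.97 %


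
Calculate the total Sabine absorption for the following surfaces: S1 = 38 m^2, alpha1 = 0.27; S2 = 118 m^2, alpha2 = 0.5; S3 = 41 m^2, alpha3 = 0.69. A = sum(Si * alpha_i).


38 * 0.27 = 10.26
118 * 0.5 = 59
41 * 0.69 = 28.29
A_total = 10.26 + 59 + 28.29 = 97.55 m^2


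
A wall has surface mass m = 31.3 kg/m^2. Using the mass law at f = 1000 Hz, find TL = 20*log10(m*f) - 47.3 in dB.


m * f = 31.3 * 1000 = 31300
20*log10(31300) = 89.9109 dB
TL = 89.9109 - 47.3 = 42.611 dB


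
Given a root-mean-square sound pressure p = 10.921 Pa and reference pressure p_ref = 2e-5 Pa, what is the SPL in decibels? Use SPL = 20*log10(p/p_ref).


p / p_ref = 10.921 / 2e-5 = 546050
SPL = 20 * log10(546050) = 114.74 dB


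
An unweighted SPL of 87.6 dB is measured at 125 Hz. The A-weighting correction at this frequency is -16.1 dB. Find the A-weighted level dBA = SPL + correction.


A-weighting table: 125 Hz -> -16.1 dB correction
SPL_A = SPL + correction = 87.6 + (-16.1) = 71.5 dBA


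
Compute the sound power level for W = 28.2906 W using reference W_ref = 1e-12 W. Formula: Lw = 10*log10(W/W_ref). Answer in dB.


W / W_ref = 28.2906 / 1e-12 = 2.82906e+13
Lw = 10 * log10(2.82906e+13) = 134.52 dB


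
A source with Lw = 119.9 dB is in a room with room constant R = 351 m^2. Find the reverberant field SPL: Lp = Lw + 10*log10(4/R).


4/R = 4/351 = 0.011396
Lp = 119.9 + 10*log10(0.011396) = 100.47 dB


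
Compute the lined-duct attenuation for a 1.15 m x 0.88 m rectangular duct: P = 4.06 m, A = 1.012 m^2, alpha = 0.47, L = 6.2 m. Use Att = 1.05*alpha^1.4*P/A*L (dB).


alpha^1.4 = 0.47^1.4 = 0.347486
Attenuation rate = 1.05 * alpha^1.4 * P / A
= 1.05 * 0.347486 * 4.06 / 1.012 = 1.46377 dB/m
Total Att = 1.46377 * 6.2 = 9.0754 dB


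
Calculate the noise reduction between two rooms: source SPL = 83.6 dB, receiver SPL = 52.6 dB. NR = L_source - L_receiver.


NR = L_source - L_receiver (difference between source and receiving room levels)
NR = 83.6 - 52.6 = 31 dB


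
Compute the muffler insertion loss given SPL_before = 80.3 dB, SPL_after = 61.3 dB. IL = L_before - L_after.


Insertion loss = SPL without muffler - SPL with muffler
IL = 80.3 - 61.3 = 19 dB


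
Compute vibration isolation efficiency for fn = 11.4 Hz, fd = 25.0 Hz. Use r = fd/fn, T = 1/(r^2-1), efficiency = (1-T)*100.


r = 25.0 / 11.4 = 2.19298
r^2 - 1 = 2.19298^2 - 1 = 3.80916
T = 1/3.80916 = 0.262525
Efficiency = (1 - 0.262525)*100 = 73.748 %


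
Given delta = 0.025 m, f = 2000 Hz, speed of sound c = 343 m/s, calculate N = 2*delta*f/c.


N = 2*delta*f/c = 2*delta/lambda, where lambda = c/f
lambda = 343 / 2000 = 0.1715 m
N = 2 * 0.025 / 0.1715 = 0.29155


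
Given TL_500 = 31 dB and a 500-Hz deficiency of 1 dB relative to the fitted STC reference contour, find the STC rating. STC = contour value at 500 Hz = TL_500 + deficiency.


By ASTM E413, STC = value of the fitted reference contour at 500 Hz.
Contour value at 500 Hz = TL_500 + deficiency = 31 + 1 = 32
STC = 32


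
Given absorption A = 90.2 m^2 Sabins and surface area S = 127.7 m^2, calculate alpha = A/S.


Absorption coefficient = absorbed power / incident power
alpha = A / S = 90.2 / 127.7 = 0.70634


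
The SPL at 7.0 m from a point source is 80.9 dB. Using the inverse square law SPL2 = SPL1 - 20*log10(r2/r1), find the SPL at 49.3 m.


r2/r1 = 49.3/7.0 = 7.04286
Correction = 20*log10(7.04286) = 16.955 dB
SPL2 = 80.9 - 16.955 = 63.945 dB


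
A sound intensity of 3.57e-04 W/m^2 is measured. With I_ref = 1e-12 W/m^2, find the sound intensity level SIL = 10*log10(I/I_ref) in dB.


I / I_ref = 3.57e-04 / 1e-12 = 3.57e+08
SIL = 10 * log10(3.57e+08) = 85.527 dB


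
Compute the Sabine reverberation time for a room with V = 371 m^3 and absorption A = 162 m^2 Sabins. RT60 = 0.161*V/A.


RT60 = 0.161 * 371 / 162 = 0.36871 s


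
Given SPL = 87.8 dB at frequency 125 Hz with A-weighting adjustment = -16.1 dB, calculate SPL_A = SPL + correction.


A-weighting table: 125 Hz -> -16.1 dB correction
SPL_A = SPL + correction = 87.8 + (-16.1) = 71.7 dBA


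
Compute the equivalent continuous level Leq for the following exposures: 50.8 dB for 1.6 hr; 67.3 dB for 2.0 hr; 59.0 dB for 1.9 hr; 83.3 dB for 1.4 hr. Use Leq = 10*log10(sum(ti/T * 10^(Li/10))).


T_total = 1.6 + 2.0 + 1.9 + 1.4 = 6.9 hr
(1.6/6.9) * 10^(50.8/10) = 27878.6
(2.0/6.9) * 10^(67.3/10) = 1.55661e+06
(1.9/6.9) * 10^(59.0/10) = 218728
(1.4/6.9) * 10^(83.3/10) = 4.33789e+07
Sum = 27878.6 + 1.55661e+06 + 218728 + 4.33789e+07 = 4.51821e+07
Leq = 10*log10(4.51821e+07) = 76.55 dB


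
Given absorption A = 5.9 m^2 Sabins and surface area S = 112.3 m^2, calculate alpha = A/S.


Absorption coefficient = absorbed power / incident power
alpha = A / S = 5.9 / 112.3 = 0.052538


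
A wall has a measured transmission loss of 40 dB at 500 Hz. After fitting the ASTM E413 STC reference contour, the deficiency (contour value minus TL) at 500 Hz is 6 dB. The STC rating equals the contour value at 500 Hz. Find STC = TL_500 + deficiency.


By ASTM E413, STC = value of the fitted reference contour at 500 Hz.
Contour value at 500 Hz = TL_500 + deficiency = 40 + 6 = 46
STC = 46


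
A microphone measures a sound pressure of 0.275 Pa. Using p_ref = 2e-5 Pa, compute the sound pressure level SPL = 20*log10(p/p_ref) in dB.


p / p_ref = 0.275 / 2e-5 = 13750
SPL = 20 * log10(13750) = 82.766 dB


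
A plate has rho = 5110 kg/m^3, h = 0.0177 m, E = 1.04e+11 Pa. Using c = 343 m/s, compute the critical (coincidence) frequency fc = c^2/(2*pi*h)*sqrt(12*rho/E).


12*rho/E = 12*5110/1.04e+11 = 5.89615e-07
sqrt(12*rho/E) = sqrt(5.89615e-07) = 0.000767864
c^2/(2*pi*h) = 343^2/(2*pi*0.0177) = 1.05788e+06
fc = 1.05788e+06 * 0.000767864 = 812.31 Hz


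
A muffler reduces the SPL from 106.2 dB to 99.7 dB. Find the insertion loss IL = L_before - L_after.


Insertion loss = SPL without muffler - SPL with muffler
IL = 106.2 - 99.7 = 6.5 dB


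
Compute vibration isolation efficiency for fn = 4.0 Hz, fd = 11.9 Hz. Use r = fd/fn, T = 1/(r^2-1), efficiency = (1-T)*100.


r = 11.9 / 4.0 = 2.975
r^2 - 1 = 2.975^2 - 1 = 7.85063
T = 1/7.85063 = 0.127378
Efficiency = (1 - 0.127378)*100 = 87.262 %


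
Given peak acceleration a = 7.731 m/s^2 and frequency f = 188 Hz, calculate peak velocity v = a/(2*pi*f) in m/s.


omega = 2*pi*f = 2*pi*188 = 1181.24 rad/s
v = a / omega = 7.731 / 1181.24 = 0.0065448 m/s


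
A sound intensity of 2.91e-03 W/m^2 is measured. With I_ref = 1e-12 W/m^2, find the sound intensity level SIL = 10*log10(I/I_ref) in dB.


I / I_ref = 2.91e-03 / 1e-12 = 2.91e+09
SIL = 10 * log10(2.91e+09) = 94.639 dB


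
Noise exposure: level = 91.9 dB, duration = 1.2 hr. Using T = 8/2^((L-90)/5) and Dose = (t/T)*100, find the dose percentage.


T_allowed = 8 / 2^((91.9 - 90)/5) = 6.1475 hr
Dose = 1.2 / 6.1475 * 100 = 19.52 %


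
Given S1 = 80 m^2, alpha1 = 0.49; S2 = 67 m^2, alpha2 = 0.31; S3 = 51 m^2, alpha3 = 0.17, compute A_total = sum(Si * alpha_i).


80 * 0.49 = 39.2
67 * 0.31 = 20.77
51 * 0.17 = 8.67
A_total = 39.2 + 20.77 + 8.67 = 68.64 m^2


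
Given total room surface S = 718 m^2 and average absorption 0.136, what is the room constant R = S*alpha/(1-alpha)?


R = 718 * 0.136 / (1 - 0.136) = 113.02 m^2


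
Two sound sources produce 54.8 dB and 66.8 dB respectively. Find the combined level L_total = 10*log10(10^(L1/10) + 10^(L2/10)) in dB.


10^(54.8/10) = 301995
10^(66.8/10) = 4.7863e+06
Sum = 301995 + 4.7863e+06 = 5.0883e+06
L_total = 10*log10(5.0883e+06) = 67.066 dB


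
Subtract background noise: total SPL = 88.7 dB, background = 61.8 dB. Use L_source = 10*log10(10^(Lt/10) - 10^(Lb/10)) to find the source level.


10^(88.7/10) = 7.4131e+08
10^(61.8/10) = 1.51356e+06
Difference = 7.4131e+08 - 1.51356e+06 = 7.39796e+08
L_source = 10*log10(7.39796e+08) = 88.691 dB


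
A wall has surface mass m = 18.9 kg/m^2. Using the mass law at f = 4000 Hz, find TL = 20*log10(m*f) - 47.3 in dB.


m * f = 18.9 * 4000 = 75600
20*log10(75600) = 97.5704 dB
TL = 97.5704 - 47.3 = 50.27 dB


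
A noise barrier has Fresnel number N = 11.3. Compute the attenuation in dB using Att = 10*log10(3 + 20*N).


3 + 20*N = 3 + 20*11.3 = 229
Att = 10*log10(229) = 23.598 dB


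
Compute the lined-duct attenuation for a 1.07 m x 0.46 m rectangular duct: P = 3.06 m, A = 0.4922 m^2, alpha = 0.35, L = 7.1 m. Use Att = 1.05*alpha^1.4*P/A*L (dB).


alpha^1.4 = 0.35^1.4 = 0.229983
Attenuation rate = 1.05 * alpha^1.4 * P / A
= 1.05 * 0.229983 * 3.06 / 0.4922 = 1.50129 dB/m
Total Att = 1.50129 * 7.1 = 10.659 dB


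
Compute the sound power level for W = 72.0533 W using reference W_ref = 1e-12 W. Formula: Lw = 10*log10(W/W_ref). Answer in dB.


W / W_ref = 72.0533 / 1e-12 = 7.20533e+13
Lw = 10 * log10(7.20533e+13) = 138.58 dB


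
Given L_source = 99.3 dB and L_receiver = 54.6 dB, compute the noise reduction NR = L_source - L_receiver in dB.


NR = L_source - L_receiver (difference between source and receiving room levels)
NR = 99.3 - 54.6 = 44.7 dB


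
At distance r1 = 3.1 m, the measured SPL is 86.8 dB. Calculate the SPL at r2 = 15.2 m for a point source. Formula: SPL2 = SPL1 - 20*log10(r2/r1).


r2/r1 = 15.2/3.1 = 4.90323
Correction = 20*log10(4.90323) = 13.8096 dB
SPL2 = 86.8 - 13.8096 = 72.99 dB


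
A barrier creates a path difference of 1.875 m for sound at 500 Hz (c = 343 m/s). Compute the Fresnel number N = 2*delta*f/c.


N = 2*delta*f/c = 2*delta/lambda, where lambda = c/f
lambda = 343 / 500 = 0.686 m
N = 2 * 1.875 / 0.686 = 5.4665


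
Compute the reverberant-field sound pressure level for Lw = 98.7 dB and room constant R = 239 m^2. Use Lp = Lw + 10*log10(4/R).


4/R = 4/239 = 0.0167364
Lp = 98.7 + 10*log10(0.0167364) = 80.937 dB


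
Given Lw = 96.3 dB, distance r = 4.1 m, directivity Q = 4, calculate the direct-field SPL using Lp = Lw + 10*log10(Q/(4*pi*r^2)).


4*pi*r^2 = 4*pi*4.1^2 = 211.241 m^2
Q / (4*pi*r^2) = 4 / 211.241 = 0.0189357
Lp = 96.3 + 10*log10(0.0189357) = 79.073 dB


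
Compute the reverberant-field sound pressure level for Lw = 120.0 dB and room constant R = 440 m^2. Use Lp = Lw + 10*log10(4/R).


4/R = 4/440 = 0.00909091
Lp = 120.0 + 10*log10(0.00909091) = 99.586 dB


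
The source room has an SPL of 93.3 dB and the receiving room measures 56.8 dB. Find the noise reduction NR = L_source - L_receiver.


NR = L_source - L_receiver (difference between source and receiving room levels)
NR = 93.3 - 56.8 = 36.5 dB


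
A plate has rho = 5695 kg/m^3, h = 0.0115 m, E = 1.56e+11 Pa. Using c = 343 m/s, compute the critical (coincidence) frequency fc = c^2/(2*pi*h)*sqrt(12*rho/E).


12*rho/E = 12*5695/1.56e+11 = 4.38077e-07
sqrt(12*rho/E) = sqrt(4.38077e-07) = 0.000661874
c^2/(2*pi*h) = 343^2/(2*pi*0.0115) = 1.62821e+06
fc = 1.62821e+06 * 0.000661874 = 1077.7 Hz
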